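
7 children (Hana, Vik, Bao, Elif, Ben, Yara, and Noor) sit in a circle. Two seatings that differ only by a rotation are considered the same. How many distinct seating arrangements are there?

Fix one person's seat to break rotational symmetry; the remaining 6 people can be arranged in (6)! = 720 ways.

720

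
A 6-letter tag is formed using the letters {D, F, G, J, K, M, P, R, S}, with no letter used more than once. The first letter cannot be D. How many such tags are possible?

53760

The first letter has 9−1 = 8 choices (anything except D).
The remaining 5 letters are filled from the other 8 symbols without repetition: 8 × 7 × 6 × 5 × 4 = 6720.
Total: 8 × 6720 = 53760.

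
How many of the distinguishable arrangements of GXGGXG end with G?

Fix G in the last position and arrange the remaining 5 letters.
Those 5 letters have G appearing 3 times and X appearing twice, giving (5)!/(3!·2!) = 10.

10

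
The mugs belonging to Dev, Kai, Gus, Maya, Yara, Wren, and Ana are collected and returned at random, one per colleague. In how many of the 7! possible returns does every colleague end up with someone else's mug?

1854

Count assignments avoiding every fixed point. For any j of the 7 colleagues fixed to their own mug, the other 7−j can be arranged in (7−j)! ways.
By inclusion–exclusion this is Σ_{j=0}^{7} (−1)^j C(7,j)·(7−j)!.
Computing: 5040 − 5040 + 2520 − 840 + 210 − 42 + 7 − 1 = 1854.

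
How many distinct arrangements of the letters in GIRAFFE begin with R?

With the first slot taken by R, it remains to arrange the other 6 letters (GIAFFE).
Those 6 letters have F appearing twice, giving (6)!/(2!) = 360.

360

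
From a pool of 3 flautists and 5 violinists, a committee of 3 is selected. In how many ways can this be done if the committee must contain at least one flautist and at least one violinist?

45

With no constraint there are C(8,3) = 56 possible selections.
Selections missing a whole group: no flautists → C(5,3) = 10; no violinists → C(3,3) = 1.
Both groups omitted at once is impossible, so 56 − 11 = 45.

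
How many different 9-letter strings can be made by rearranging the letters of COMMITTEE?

Letter multiplicities in COMMITTEE: C×1, E×2, I×1, M×2, O×1, T×2.
Dividing 9! = 362880 by 2!·2!·2! = 8 for the repeated letters gives 45360.

45360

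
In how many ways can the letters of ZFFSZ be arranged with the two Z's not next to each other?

18

Total arrangements of ZFFSZ: 5!/(2!·2!) = 30.
Arrangements with the Z's together: treat ZZ as one letter, giving (4)!/(2!) = 12.
Hence 30 − 12 = 18.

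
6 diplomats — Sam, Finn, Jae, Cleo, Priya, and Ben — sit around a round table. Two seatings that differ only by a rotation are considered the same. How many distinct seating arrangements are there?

Around a circle, 6 distinct people have 6!/6 = (5)! = 120 rotationally distinct seatings.

120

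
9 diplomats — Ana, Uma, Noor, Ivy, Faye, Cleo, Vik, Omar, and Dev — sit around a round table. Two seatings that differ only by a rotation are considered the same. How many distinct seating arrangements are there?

40320

Seat Ana anywhere (absorbing the rotational symmetry), then permute the other 8: (8)! = 40320.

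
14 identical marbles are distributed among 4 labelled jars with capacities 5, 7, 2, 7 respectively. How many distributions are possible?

Without the upper bounds there are C(17,3) = 680 ways to split 14 among 4 jars.
Subtract solutions that violate a single cap (substitute x_i' = x_i − (cap_i+1)): x_1 ≥ 6 gives C(11,3) = 165; x_2 ≥ 8 gives C(9,3) = 84; x_3 ≥ 3 gives C(14,3) = 364; x_4 ≥ 8 gives C(9,3) = 84. Together 697.
Add back pairs where two caps are both exceeded: 1 + 56 + 1 + 20 + 0 + 20 = 98.
By inclusion–exclusion the count is 680 − 697 + 98 = 81.

81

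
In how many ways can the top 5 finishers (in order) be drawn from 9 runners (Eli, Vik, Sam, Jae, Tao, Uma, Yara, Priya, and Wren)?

15120

There are 9 choices for 1st place, 8 for 2nd, and so on down to 5 for position 5.
That gives 9 × 8 × 7 × 6 × 5 = 15120.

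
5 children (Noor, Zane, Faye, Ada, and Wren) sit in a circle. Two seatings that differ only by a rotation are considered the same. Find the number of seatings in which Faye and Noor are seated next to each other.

Treat {Faye, Noor} as one unit (2 internal orders) and seat the resulting 4 units around the table: (3)! circular arrangements.
So 2 × (3)! = 2 × 6 = 12.

12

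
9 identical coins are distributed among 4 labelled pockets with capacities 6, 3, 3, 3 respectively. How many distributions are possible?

54

Ignoring the caps, the number of non-negative solutions to x_1+…+x_4 = 9 is C(12,3) = 220.
Subtract solutions that violate a single cap (substitute x_i' = x_i − (cap_i+1)): x_1 ≥ 7 gives C(5,3) = 10; x_2 ≥ 4 gives C(8,3) = 56; x_3 ≥ 4 gives C(8,3) = 56; x_4 ≥ 4 gives C(8,3) = 56. Together 178.
Add back pairs where two caps are both exceeded: 0 + 0 + 0 + 4 + 4 + 4 = 12.
By inclusion–exclusion the count is 220 − 178 + 12 = 54.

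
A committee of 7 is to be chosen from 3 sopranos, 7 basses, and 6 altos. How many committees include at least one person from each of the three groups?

Unrestricted: C(16,7) = 11440 ways to pick any 7 of the 16.
Subtract selections that omit an entire group: no sopranos → C(13,7) = 1716; no basses → C(9,7) = 36; no altos → C(10,7) = 120.
Add back selections omitting two groups (i.e. drawn from a single group): C(3,7) + C(7,7) + C(6,7) = 1.
By inclusion–exclusion: 11440 − 1872 + 1 = 9569.

9569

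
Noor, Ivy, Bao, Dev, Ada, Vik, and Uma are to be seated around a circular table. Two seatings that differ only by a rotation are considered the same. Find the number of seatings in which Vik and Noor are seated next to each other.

240

Treat {Vik, Noor} as one unit (2 internal orders) and seat the resulting 6 units around the table: (5)! circular arrangements.
So 2 × (5)! = 2 × 120 = 240.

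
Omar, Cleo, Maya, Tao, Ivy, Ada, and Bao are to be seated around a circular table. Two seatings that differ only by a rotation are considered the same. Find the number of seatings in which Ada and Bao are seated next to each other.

240

Treat {Ada, Bao} as one unit (2 internal orders) and seat the resulting 6 units around the table: (5)! circular arrangements.
So 2 × (5)! = 2 × 120 = 240.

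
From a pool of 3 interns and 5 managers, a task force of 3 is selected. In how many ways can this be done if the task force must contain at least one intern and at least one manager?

With no constraint there are C(8,3) = 56 possible selections.
Selections missing a whole group: no interns → C(5,3) = 10; no managers → C(3,3) = 1.
Both groups omitted at once is impossible, so 56 − 11 = 45.

45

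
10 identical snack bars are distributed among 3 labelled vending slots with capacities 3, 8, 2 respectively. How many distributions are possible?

Without the upper bounds there are C(12,2) = 66 ways to split 10 among 3 vending slots.
Subtract solutions that violate a single cap (substitute x_i' = x_i − (cap_i+1)): x_1 ≥ 4 gives C(8,2) = 28; x_2 ≥ 9 gives C(3,2) = 3; x_3 ≥ 3 gives C(9,2) = 36. Together 67.
Add back pairs where two caps are both exceeded: 0 + 10 + 0 = 10.
By inclusion–exclusion the count is 66 − 67 + 10 = 9.

9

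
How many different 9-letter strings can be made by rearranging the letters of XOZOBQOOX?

7560

Letter multiplicities in XOZOBQOOX: B×1, O×4, Q×1, X×2, Z×1.
The number of distinct arrangements is 9!/(4!·2!) = 362880/48 = 7560.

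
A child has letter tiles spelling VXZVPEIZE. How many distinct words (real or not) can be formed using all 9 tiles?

45360

The 9 letters of VXZVPEIZE have repeats: E appearing twice, V appearing twice, and Z appearing twice.
So there are 9! / (2!·2!·2!) = 45360 distinguishable arrangements.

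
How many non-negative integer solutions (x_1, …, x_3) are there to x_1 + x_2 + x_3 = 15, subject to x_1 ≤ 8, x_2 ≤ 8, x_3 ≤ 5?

Without the upper bounds there are C(17,2) = 136 ways to split 15 among 3 variables.
Subtract solutions that violate a single cap (substitute x_i' = x_i − (cap_i+1)): x_1 ≥ 9 gives C(8,2) = 28; x_2 ≥ 9 gives C(8,2) = 28; x_3 ≥ 6 gives C(11,2) = 55. Together 111.
Add back pairs where two caps are both exceeded: 0 + 1 + 1 = 2.
By inclusion–exclusion the count is 136 − 111 + 2 = 27.

27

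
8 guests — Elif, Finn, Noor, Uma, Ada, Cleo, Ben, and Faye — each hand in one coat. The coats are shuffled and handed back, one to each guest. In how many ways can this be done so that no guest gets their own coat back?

14833

Count assignments avoiding every fixed point. For any j of the 8 guests fixed to their own coat, the other 8−j can be arranged in (8−j)! ways.
By inclusion–exclusion this is Σ_{j=0}^{8} (−1)^j C(8,j)·(8−j)!.
Computing: 40320 − 40320 + 20160 − 6720 + 1680 − 336 + 56 − 8 + 1 = 14833.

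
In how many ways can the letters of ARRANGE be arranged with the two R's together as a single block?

Treat the 2 copies of R as a single block. The multiset to arrange is then {RR, A, A, E, G, N}, 6 items in all.
That gives (6)!/(2!) = 360 arrangements.

360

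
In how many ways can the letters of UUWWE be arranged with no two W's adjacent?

18

There are 5!/(2!·2!) = 30 arrangements of UUWWE in total.
If the two W's are adjacent, glue them into one block, leaving 4 items to arrange: (4)!/(2!) = 12 ways.
Subtracting, 30 − 12 = 18 arrangements keep the W's apart.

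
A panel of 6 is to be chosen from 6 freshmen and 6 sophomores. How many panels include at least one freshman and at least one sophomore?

922

With no constraint there are C(12,6) = 924 possible selections.
Selections missing a whole group: no freshmen → C(6,6) = 1; no sophomores → C(6,6) = 1.
Both groups omitted at once is impossible, so 924 − 2 = 922.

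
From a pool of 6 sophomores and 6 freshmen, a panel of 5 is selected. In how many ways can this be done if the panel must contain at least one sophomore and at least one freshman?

Unrestricted: C(12,5) = 792 ways to pick any 5 of the 12.
Selections missing a whole group: no sophomores → C(6,5) = 6; no freshmen → C(6,5) = 6.
Both groups omitted at once is impossible, so 792 − 12 = 780.

780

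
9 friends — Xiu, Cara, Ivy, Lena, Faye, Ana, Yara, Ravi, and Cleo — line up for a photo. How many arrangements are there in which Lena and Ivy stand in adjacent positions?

80640

Treat {Lena, Ivy} as a single unit. There are 8 units to order, and the pair itself can be ordered 2 ways.
That gives 2 × 8! = 2 × 40320 = 80640.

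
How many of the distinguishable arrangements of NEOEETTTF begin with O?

With the first slot taken by O, it remains to arrange the other 8 letters (NEEETTTF).
Those 8 letters have E appearing 3 times and T appearing 3 times, giving (8)!/(3!·3!) = 1120.

1120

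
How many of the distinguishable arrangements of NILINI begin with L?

10

With the first slot taken by L, it remains to arrange the other 5 letters (NIINI).
Those 5 letters have I appearing 3 times and N appearing twice, giving (5)!/(3!·2!) = 10.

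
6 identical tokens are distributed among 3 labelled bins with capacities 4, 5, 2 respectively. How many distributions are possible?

14

By stars and bars, unrestricted non-negative solutions to x_1+…+x_3 = 6 number C(6+2,2) = 28.
Subtract solutions that violate a single cap (substitute x_i' = x_i − (cap_i+1)): x_1 ≥ 5 gives C(3,2) = 3; x_2 ≥ 6 gives C(2,2) = 1; x_3 ≥ 3 gives C(5,2) = 10. Together 14.
No two caps can be exceeded simultaneously, so the pair terms are all 0.
By inclusion–exclusion the count is 28 − 14 + 0 = 14.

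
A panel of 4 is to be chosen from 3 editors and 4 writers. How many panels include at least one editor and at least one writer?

34

Total 4-person selections from all 7: C(7,4) = 35.
Subtract selections that omit an entire group: no editors → C(4,4) = 1; no writers → C(3,4) = 0.
Both groups omitted at once is impossible, so 35 − 1 = 34.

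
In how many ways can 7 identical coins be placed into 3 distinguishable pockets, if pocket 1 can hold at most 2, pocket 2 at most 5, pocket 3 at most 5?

Ignoring the caps, the number of non-negative solutions to x_1+…+x_3 = 7 is C(9,2) = 36.
Subtract solutions that violate a single cap (substitute x_i' = x_i − (cap_i+1)): x_1 ≥ 3 gives C(6,2) = 15; x_2 ≥ 6 gives C(3,2) = 3; x_3 ≥ 6 gives C(3,2) = 3. Together 21.
No two caps can be exceeded simultaneously, so the pair terms are all 0.
By inclusion–exclusion the count is 36 − 21 + 0 = 15.

15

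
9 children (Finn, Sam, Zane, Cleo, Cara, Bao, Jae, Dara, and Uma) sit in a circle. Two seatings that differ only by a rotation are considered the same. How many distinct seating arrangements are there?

Fix one person's seat to break rotational symmetry; the remaining 8 people can be arranged in (8)! = 40320 ways.

40320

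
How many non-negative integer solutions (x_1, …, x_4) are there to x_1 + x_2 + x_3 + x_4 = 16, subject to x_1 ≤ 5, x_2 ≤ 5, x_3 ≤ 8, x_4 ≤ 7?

175

Without the upper bounds there are C(19,3) = 969 ways to split 16 among 4 variables.
Subtract solutions that violate a single cap (substitute x_i' = x_i − (cap_i+1)): x_1 ≥ 6 gives C(13,3) = 286; x_2 ≥ 6 gives C(13,3) = 286; x_3 ≥ 9 gives C(10,3) = 120; x_4 ≥ 8 gives C(11,3) = 165. Together 857.
Add back pairs where two caps are both exceeded: 35 + 4 + 10 + 4 + 10 + 0 = 63.
By inclusion–exclusion the count is 969 − 857 + 63 = 175.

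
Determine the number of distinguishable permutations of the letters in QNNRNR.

The 6 letters of QNNRNR have repeats: N appearing 3 times and R appearing twice.
The number of distinct arrangements is 6!/(3!·2!) = 720/12 = 60.

60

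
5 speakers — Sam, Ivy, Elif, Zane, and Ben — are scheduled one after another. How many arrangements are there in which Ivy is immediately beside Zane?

Glue Ivy and Zane into one block (2 internal orders), leaving 4 units to arrange in a row.
So the count is 2·(4)! = 48.

48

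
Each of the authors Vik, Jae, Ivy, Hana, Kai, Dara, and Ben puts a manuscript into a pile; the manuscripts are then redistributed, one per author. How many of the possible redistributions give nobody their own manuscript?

1854

This is the derangement count D_7: permutations of 7 items with no fixed point.
By inclusion–exclusion this is Σ_{j=0}^{7} (−1)^j C(7,j)·(7−j)!.
Computing: 5040 − 5040 + 2520 − 840 + 210 − 42 + 7 − 1 = 1854.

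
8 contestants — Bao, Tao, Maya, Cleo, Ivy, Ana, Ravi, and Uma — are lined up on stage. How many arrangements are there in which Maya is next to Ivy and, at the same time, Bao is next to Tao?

Treat {Maya,Ivy} as one block (2 orders) and {Bao,Tao} as another (2 orders).
That leaves 6 units to arrange: 2 × 2 × 6! = 4 × 720 = 2880.

2880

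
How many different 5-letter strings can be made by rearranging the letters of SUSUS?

SUSUS has 5 letters with S appearing 3 times and U appearing twice.
So there are 5! / (3!·2!) = 10 distinguishable arrangements.

10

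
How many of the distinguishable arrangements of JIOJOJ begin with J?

Fix J in the first position and arrange the remaining 5 letters.
Those 5 letters have J appearing twice and O appearing twice, giving (5)!/(2!·2!) = 30.

30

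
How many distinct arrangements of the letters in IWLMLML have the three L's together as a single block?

Treat the 3 copies of L as a single block. The multiset to arrange is then {LLL, I, M, M, W}, 5 items in all.
That gives (5)!/(2!) = 60 arrangements.

60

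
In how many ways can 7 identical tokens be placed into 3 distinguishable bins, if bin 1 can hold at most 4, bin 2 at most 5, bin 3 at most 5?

Without the upper bounds there are C(9,2) = 36 ways to split 7 among 3 bins.
Subtract solutions that violate a single cap (substitute x_i' = x_i − (cap_i+1)): x_1 ≥ 5 gives C(4,2) = 6; x_2 ≥ 6 gives C(3,2) = 3; x_3 ≥ 6 gives C(3,2) = 3. Together 12.
No two caps can be exceeded simultaneously, so the pair terms are all 0.
By inclusion–exclusion the count is 36 − 12 + 0 = 24.

24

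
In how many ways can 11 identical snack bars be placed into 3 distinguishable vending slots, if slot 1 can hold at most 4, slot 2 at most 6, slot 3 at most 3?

6

Without the upper bounds there are C(13,2) = 78 ways to split 11 among 3 vending slots.
Subtract solutions that violate a single cap (substitute x_i' = x_i − (cap_i+1)): x_1 ≥ 5 gives C(8,2) = 28; x_2 ≥ 7 gives C(6,2) = 15; x_3 ≥ 4 gives C(9,2) = 36. Together 79.
Add back pairs where two caps are both exceeded: 0 + 6 + 1 = 7.
By inclusion–exclusion the count is 78 − 79 + 7 = 6.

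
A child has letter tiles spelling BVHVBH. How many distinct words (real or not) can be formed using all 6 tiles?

90

Letter multiplicities in BVHVBH: B×2, H×2, V×2.
Dividing 6! = 720 by 2!·2!·2! = 8 for the repeated letters gives 90.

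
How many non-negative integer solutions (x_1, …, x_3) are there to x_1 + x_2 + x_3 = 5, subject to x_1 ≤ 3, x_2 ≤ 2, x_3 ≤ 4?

11

Ignoring the caps, the number of non-negative solutions to x_1+…+x_3 = 5 is C(7,2) = 21.
Subtract solutions that violate a single cap (substitute x_i' = x_i − (cap_i+1)): x_1 ≥ 4 gives C(3,2) = 3; x_2 ≥ 3 gives C(4,2) = 6; x_3 ≥ 5 gives C(2,2) = 1. Together 10.
No two caps can be exceeded simultaneously, so the pair terms are all 0.
By inclusion–exclusion the count is 21 − 10 + 0 = 11.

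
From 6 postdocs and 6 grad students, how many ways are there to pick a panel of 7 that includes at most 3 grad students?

396

Split by how many grad students are chosen (0 through 3).
Sum: C(6,0)·C(6,7) + C(6,1)·C(6,6) + C(6,2)·C(6,5) + C(6,3)·C(6,4) = 0 + 6 + 90 + 300 = 396.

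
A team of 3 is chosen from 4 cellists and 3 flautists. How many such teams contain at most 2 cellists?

31

Split by how many cellists are chosen (0 through 2).
Sum: C(4,0)·C(3,3) + C(4,1)·C(3,2) + C(4,2)·C(3,1) = 1 + 12 + 18 = 31.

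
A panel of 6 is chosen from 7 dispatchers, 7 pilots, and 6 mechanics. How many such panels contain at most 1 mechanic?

Split by how many mechanics are chosen (0 through 1).
Sum: C(6,0)·C(14,6) + C(6,1)·C(14,5) = 3003 + 12012 = 15015.

15015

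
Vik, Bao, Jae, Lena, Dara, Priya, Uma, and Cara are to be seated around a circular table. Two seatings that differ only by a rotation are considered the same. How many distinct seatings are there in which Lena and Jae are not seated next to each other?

3600

All circular seatings of 8 people number (7)! = 5040.
Those with Lena next to Jae: fuse the pair into one unit and seat 7 units around a circle — 2·(6)! = 1440.
Subtracting, 5040 − 1440 = 3600.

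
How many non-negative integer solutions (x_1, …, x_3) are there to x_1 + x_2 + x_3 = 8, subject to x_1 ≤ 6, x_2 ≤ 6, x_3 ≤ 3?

Without the upper bounds there are C(10,2) = 45 ways to split 8 among 3 variables.
Subtract solutions that violate a single cap (substitute x_i' = x_i − (cap_i+1)): x_1 ≥ 7 gives C(3,2) = 3; x_2 ≥ 7 gives C(3,2) = 3; x_3 ≥ 4 gives C(6,2) = 15. Together 21.
No two caps can be exceeded simultaneously, so the pair terms are all 0.
By inclusion–exclusion the count is 45 − 21 + 0 = 24.

24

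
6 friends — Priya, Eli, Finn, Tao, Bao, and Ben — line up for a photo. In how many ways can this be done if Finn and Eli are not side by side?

Of the 6! = 720 arrangements, those with Finn and Eli adjacent number 2 × 5! = 240 (treat the pair as a block with 2 internal orders).
Complementary counting: 720 − 240 = 480.

480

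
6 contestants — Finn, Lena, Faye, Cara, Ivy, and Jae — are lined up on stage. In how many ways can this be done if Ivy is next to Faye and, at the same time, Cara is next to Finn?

96

Treat {Ivy,Faye} as one block (2 orders) and {Cara,Finn} as another (2 orders).
That leaves 4 units to arrange: 2 × 2 × 4! = 4 × 24 = 96.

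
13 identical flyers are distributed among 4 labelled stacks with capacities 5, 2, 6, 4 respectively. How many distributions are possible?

Without the upper bounds there are C(16,3) = 560 ways to split 13 among 4 stacks.
Subtract solutions that violate a single cap (substitute x_i' = x_i − (cap_i+1)): x_1 ≥ 6 gives C(10,3) = 120; x_2 ≥ 3 gives C(13,3) = 286; x_3 ≥ 7 gives C(9,3) = 84; x_4 ≥ 5 gives C(11,3) = 165. Together 655.
Add back pairs where two caps are both exceeded: 35 + 1 + 10 + 20 + 56 + 4 = 126.
By inclusion–exclusion the count is 560 − 655 + 126 = 31.

31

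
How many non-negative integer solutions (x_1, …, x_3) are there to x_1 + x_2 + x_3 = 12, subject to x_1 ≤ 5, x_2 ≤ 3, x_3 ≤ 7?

Without the upper bounds there are C(14,2) = 91 ways to split 12 among 3 variables.
Subtract solutions that violate a single cap (substitute x_i' = x_i − (cap_i+1)): x_1 ≥ 6 gives C(8,2) = 28; x_2 ≥ 4 gives C(10,2) = 45; x_3 ≥ 8 gives C(6,2) = 15. Together 88.
Add back pairs where two caps are both exceeded: 6 + 0 + 1 = 7.
By inclusion–exclusion the count is 91 − 88 + 7 = 10.

10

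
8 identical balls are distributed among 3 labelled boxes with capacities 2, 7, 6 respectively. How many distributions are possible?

20

By stars and bars, unrestricted non-negative solutions to x_1+…+x_3 = 8 number C(8+2,2) = 45.
Subtract solutions that violate a single cap (substitute x_i' = x_i − (cap_i+1)): x_1 ≥ 3 gives C(7,2) = 21; x_2 ≥ 8 gives C(2,2) = 1; x_3 ≥ 7 gives C(3,2) = 3. Together 25.
No two caps can be exceeded simultaneously, so the pair terms are all 0.
By inclusion–exclusion the count is 45 − 25 + 0 = 20.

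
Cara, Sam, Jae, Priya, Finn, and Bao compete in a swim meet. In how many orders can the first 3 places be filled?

120

This is an ordered selection of 3 from 6: P(6,3).
That gives 6 × 5 × 4 = 120.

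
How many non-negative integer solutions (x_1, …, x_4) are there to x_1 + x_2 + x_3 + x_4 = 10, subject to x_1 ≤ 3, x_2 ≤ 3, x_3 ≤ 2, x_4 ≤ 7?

38

Without the upper bounds there are C(13,3) = 286 ways to split 10 among 4 variables.
Subtract solutions that violate a single cap (substitute x_i' = x_i − (cap_i+1)): x_1 ≥ 4 gives C(9,3) = 84; x_2 ≥ 4 gives C(9,3) = 84; x_3 ≥ 3 gives C(10,3) = 120; x_4 ≥ 8 gives C(5,3) = 10. Together 298.
Add back pairs where two caps are both exceeded: 10 + 20 + 0 + 20 + 0 + 0 = 50.
By inclusion–exclusion the count is 286 − 298 + 50 = 38.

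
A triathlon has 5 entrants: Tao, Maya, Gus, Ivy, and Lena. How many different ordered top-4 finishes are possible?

There are 5 choices for 1st place, 4 for 2nd, and so on down to 2 for position 4.
That gives 5 × 4 × 3 × 2 = 120.

120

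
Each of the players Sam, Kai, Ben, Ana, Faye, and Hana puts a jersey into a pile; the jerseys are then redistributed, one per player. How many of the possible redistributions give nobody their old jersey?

Let Aᵢ be the assignments in which player i gets their old jersey. We want the size of the complement of A₁∪…∪A_6.
By inclusion–exclusion this is Σ_{j=0}^{6} (−1)^j C(6,j)·(6−j)!.
Computing: 720 − 720 + 360 − 120 + 30 − 6 + 1 = 265.

265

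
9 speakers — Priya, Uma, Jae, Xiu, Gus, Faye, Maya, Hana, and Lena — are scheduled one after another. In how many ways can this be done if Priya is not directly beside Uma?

282240

Of the 9! = 362880 arrangements, those with Priya and Uma adjacent number 2 × 8! = 80640 (treat the pair as a block with 2 internal orders).
So 362880 − 80640 = 282240 arrangements keep them apart.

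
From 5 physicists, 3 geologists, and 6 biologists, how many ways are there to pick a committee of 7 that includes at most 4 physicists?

3396

Split by how many physicists are chosen (0 through 4).
Sum: C(5,0)·C(9,7) + C(5,1)·C(9,6) + C(5,2)·C(9,5) + C(5,3)·C(9,4) + C(5,4)·C(9,3) = 36 + 420 + 1260 + 1260 + 420 = 3396.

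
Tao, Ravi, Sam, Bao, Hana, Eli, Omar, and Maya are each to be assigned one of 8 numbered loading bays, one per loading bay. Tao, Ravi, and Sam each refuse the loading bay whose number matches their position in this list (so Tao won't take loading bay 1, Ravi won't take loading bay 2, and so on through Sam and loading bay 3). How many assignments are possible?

Let Aᵢ (for i ∈ {1, 2, 3}) be the placements that put person i in their forbidden loading bay. Any j of these fix j positions, leaving (8−j)! ways to fill the rest, and there are C(3,j) ways to pick which j.
By inclusion–exclusion, the number of valid placements is Σ_{j=0}^{3} (−1)^j C(3,j)·(8−j)!.
Computing: 40320 − 15120 + 2160 − 120 = 27240.

27240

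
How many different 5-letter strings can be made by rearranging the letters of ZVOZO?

30

The 5 letters of ZVOZO have repeats: O appearing twice and Z appearing twice.
Dividing 5! = 120 by 2!·2! = 4 for the repeated letters gives 30.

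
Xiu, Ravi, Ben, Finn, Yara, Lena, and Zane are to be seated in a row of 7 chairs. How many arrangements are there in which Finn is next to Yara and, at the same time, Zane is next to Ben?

Treat {Finn,Yara} as one block (2 orders) and {Zane,Ben} as another (2 orders).
That leaves 5 units to arrange: 2 × 2 × 5! = 4 × 120 = 480.

480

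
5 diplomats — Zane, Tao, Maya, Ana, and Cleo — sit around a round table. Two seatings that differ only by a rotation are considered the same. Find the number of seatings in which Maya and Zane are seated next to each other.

12

Glue Maya and Zane into a block (2 internal orders). Seating 4 units around a circle gives (3)! arrangements.
So 2 × (3)! = 2 × 6 = 12.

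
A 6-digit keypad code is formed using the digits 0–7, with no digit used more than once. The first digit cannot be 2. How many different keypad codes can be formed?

17640

The first digit has 8−1 = 7 choices (anything except 2).
The remaining 5 digits are filled from the other 7 symbols without repetition: 7 × 6 × 5 × 4 × 3 = 2520.
Total: 7 × 2520 = 17640.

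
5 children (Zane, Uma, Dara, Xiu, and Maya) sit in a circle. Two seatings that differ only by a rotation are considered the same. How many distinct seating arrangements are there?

Fix one person's seat to break rotational symmetry; the remaining 4 people can be arranged in (4)! = 24 ways.

24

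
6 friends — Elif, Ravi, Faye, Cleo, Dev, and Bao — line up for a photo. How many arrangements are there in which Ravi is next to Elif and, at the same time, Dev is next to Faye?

Treat {Ravi,Elif} as one block (2 orders) and {Dev,Faye} as another (2 orders).
That leaves 4 units to arrange: 2 × 2 × 4! = 4 × 24 = 96.

96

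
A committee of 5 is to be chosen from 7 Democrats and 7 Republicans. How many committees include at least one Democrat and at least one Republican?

With no constraint there are C(14,5) = 2002 possible selections.
Subtract selections that omit an entire group: no Democrats → C(7,5) = 21; no Republicans → C(7,5) = 21.
Both groups omitted at once is impossible, so 2002 − 42 = 1960.

1960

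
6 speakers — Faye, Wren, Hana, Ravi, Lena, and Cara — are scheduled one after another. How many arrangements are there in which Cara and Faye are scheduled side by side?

240

Place the 4 others and the Cara-Faye pair as 5 objects in a line; the pair has 2 internal arrangements.
So the count is 2·(5)! = 240.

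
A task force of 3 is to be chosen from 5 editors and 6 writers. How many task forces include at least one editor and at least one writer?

135

With no constraint there are C(11,3) = 165 possible selections.
Subtract selections that omit an entire group: no editors → C(6,3) = 20; no writers → C(5,3) = 10.
Both groups omitted at once is impossible, so 165 − 30 = 135.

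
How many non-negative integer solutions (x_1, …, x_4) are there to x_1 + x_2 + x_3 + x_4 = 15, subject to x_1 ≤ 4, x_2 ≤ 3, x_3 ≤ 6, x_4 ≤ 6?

By stars and bars, unrestricted non-negative solutions to x_1+…+x_4 = 15 number C(15+3,3) = 816.
Subtract solutions that violate a single cap (substitute x_i' = x_i − (cap_i+1)): x_1 ≥ 5 gives C(13,3) = 286; x_2 ≥ 4 gives C(14,3) = 364; x_3 ≥ 7 gives C(11,3) = 165; x_4 ≥ 7 gives C(11,3) = 165. Together 980.
Add back pairs where two caps are both exceeded: 84 + 20 + 20 + 35 + 35 + 4 = 198.
By inclusion–exclusion the count is 816 − 980 + 198 = 34.

34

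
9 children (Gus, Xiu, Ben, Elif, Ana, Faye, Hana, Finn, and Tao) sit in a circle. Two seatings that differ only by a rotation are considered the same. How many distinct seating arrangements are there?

40320

Fix one person's seat to break rotational symmetry; the remaining 8 people can be arranged in (8)! = 40320 ways.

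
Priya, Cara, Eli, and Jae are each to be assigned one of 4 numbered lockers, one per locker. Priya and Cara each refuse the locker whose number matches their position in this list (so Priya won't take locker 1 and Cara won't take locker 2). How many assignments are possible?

Let Aᵢ (for i ∈ {1, 2}) be the placements that put person i in their forbidden locker. Any j of these fix j positions, leaving (4−j)! ways to fill the rest, and there are C(2,j) ways to pick which j.
By inclusion–exclusion, the number of valid placements is Σ_{j=0}^{2} (−1)^j C(2,j)·(4−j)!.
Computing: 24 − 12 + 2 = 14.

14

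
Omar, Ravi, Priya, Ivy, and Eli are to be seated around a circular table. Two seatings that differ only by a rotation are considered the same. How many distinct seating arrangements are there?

24

Seat Omar anywhere (absorbing the rotational symmetry), then permute the other 4: (4)! = 24.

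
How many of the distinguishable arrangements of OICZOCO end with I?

60

Fix I in the last position and arrange the remaining 6 letters.
Those 6 letters have C appearing twice and O appearing 3 times, giving (6)!/(3!·2!) = 60.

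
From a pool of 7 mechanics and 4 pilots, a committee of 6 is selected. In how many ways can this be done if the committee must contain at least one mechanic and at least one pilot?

With no constraint there are C(11,6) = 462 possible selections.
Selections missing a whole group: no mechanics → C(4,6) = 0; no pilots → C(7,6) = 7.
Both groups omitted at once is impossible, so 462 − 7 = 455.

455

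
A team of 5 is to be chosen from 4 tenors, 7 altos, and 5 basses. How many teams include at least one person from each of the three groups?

3010

Total 5-person selections from all 16: C(16,5) = 4368.
Subtract selections that omit an entire group: no tenors → C(12,5) = 792; no altos → C(9,5) = 126; no basses → C(11,5) = 462.
Add back selections omitting two groups (i.e. drawn from a single group): C(4,5) + C(7,5) + C(5,5) = 22.
By inclusion–exclusion: 4368 − 1380 + 22 = 3010.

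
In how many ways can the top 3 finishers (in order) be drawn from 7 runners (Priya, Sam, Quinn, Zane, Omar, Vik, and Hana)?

There are 7 choices for 1st place, 6 for 2nd, and 5 for 3rd.
That gives 7 × 6 × 5 = 210.

210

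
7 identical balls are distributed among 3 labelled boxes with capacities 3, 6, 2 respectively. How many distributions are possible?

Ignoring the caps, the number of non-negative solutions to x_1+…+x_3 = 7 is C(9,2) = 36.
Subtract solutions that violate a single cap (substitute x_i' = x_i − (cap_i+1)): x_1 ≥ 4 gives C(5,2) = 10; x_2 ≥ 7 gives C(2,2) = 1; x_3 ≥ 3 gives C(6,2) = 15. Together 26.
Add back pairs where two caps are both exceeded: 0 + 1 + 0 = 1.
By inclusion–exclusion the count is 36 − 26 + 1 = 11.

11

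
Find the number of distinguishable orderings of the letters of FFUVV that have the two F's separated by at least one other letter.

18

Total arrangements of FFUVV: 5!/(2!·2!) = 30.
Arrangements with the F's together: treat FF as one letter, giving (4)!/(2!) = 12.
Subtracting, 30 − 12 = 18 arrangements keep the F's apart.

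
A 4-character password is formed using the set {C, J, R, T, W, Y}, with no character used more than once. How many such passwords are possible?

360

With no repetition, fill the 4 characters in order: 6 choices, then 5, down to 3.
That product is 6 × 5 × 4 × 3 = 360.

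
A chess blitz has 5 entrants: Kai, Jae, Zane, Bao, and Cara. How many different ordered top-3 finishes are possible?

There are 5 choices for 1st place, 4 for 2nd, and 3 for 3rd.
That gives 5 × 4 × 3 = 60.

60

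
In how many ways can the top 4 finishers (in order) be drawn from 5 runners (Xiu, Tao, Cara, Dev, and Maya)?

120

There are 5 choices for 1st place, 4 for 2nd, and so on down to 2 for position 4.
That gives 5 × 4 × 3 × 2 = 120.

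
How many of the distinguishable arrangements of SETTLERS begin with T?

Fix T in the first position and arrange the remaining 7 letters.
Those 7 letters have E appearing twice and S appearing twice, giving (7)!/(2!·2!) = 1260.

1260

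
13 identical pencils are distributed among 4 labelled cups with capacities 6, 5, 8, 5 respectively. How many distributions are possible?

207

Ignoring the caps, the number of non-negative solutions to x_1+…+x_4 = 13 is C(16,3) = 560.
Subtract solutions that violate a single cap (substitute x_i' = x_i − (cap_i+1)): x_1 ≥ 7 gives C(9,3) = 84; x_2 ≥ 6 gives C(10,3) = 120; x_3 ≥ 9 gives C(7,3) = 35; x_4 ≥ 6 gives C(10,3) = 120. Together 359.
Add back pairs where two caps are both exceeded: 1 + 0 + 1 + 0 + 4 + 0 = 6.
By inclusion–exclusion the count is 560 − 359 + 6 = 207.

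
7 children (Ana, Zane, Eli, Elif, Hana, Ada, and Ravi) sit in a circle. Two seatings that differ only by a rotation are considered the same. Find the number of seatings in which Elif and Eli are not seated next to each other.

480

All circular seatings of 7 people number (6)! = 720.
Seatings with Elif beside Eli: treat them as a block with 2 internal orders, giving 2 × (5)! = 240.
Subtracting, 720 − 240 = 480.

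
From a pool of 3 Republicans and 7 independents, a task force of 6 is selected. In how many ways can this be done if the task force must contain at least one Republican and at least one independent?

Unrestricted: C(10,6) = 210 ways to pick any 6 of the 10.
Selections missing a whole group: no Republicans → C(7,6) = 7; no independents → C(3,6) = 0.
Both groups omitted at once is impossible, so 210 − 7 = 203.

203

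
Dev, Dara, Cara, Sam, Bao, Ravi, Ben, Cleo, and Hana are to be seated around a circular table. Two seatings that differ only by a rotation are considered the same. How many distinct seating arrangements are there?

40320

Around a circle, 9 distinct people have 9!/9 = (8)! = 40320 rotationally distinct seatings.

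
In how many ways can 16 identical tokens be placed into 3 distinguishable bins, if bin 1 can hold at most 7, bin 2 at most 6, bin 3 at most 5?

6

By stars and bars, unrestricted non-negative solutions to x_1+…+x_3 = 16 number C(16+2,2) = 153.
Subtract solutions that violate a single cap (substitute x_i' = x_i − (cap_i+1)): x_1 ≥ 8 gives C(10,2) = 45; x_2 ≥ 7 gives C(11,2) = 55; x_3 ≥ 6 gives C(12,2) = 66. Together 166.
Add back pairs where two caps are both exceeded: 3 + 6 + 10 = 19.
By inclusion–exclusion the count is 153 − 166 + 19 = 6.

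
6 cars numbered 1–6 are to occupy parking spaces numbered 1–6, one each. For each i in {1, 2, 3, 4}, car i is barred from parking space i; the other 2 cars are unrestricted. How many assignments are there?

Let Aᵢ (for 1 ≤ i ≤ 4) be the placements that put car i in its forbidden parking space. Any j of these fix j positions, leaving (6−j)! ways to fill the rest, and there are C(4,j) ways to pick which j.
By inclusion–exclusion, the number of valid placements is Σ_{j=0}^{4} (−1)^j C(4,j)·(6−j)!.
Computing: 720 − 480 + 144 − 24 + 2 = 362.

362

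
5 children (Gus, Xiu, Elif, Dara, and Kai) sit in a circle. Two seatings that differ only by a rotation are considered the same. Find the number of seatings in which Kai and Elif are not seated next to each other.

Without the restriction there are (4)! = 24 seatings.
Seatings with Kai beside Elif: treat them as a block with 2 internal orders, giving 2 × (3)! = 12.
Subtracting, 24 − 12 = 12.

12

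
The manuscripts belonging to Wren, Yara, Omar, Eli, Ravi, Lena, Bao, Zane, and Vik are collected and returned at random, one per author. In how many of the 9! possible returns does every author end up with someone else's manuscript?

133496

Let Aᵢ be the assignments in which author i gets their own manuscript. We want the size of the complement of A₁∪…∪A_9.
By inclusion–exclusion this is Σ_{j=0}^{9} (−1)^j C(9,j)·(9−j)!.
Computing: 362880 − 362880 + 181440 − 60480 + 15120 − 3024 + 504 − 72 + 9 − 1 = 133496.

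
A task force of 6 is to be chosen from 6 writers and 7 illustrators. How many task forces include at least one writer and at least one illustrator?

Unrestricted: C(13,6) = 1716 ways to pick any 6 of the 13.
Subtract selections that omit an entire group: no writers → C(7,6) = 7; no illustrators → C(6,6) = 1.
Both groups omitted at once is impossible, so 1716 − 8 = 1708.

1708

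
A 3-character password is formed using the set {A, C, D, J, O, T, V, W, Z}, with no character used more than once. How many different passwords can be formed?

Choose and order 3 of the 9 symbols: the first character has 9 options, the next 8, then 7.
That product is 9 × 8 × 7 = 504.

504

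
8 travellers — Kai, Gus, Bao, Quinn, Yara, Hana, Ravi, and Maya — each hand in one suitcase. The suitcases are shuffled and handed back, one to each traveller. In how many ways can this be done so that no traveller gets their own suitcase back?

14833

Let Aᵢ be the assignments in which traveller i gets their own suitcase. We want the size of the complement of A₁∪…∪A_8.
By inclusion–exclusion this is Σ_{j=0}^{8} (−1)^j C(8,j)·(8−j)!.
Computing: 40320 − 40320 + 20160 − 6720 + 1680 − 336 + 56 − 8 + 1 = 14833.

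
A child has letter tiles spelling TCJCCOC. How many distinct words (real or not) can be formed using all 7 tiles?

210

Letter multiplicities in TCJCCOC: C×4, J×1, O×1, T×1.
Dividing 7! = 5040 by 4! = 24 for the repeated letters gives 210.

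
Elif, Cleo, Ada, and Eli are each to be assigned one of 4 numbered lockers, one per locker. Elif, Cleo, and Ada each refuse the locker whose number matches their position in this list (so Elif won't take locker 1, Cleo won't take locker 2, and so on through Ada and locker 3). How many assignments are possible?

Let Aᵢ (for i ∈ {1, 2, 3}) be the placements that put person i in their forbidden locker. Any j of these fix j positions, leaving (4−j)! ways to fill the rest, and there are C(3,j) ways to pick which j.
By inclusion–exclusion, the number of valid placements is Σ_{j=0}^{3} (−1)^j C(3,j)·(4−j)!.
Computing: 24 − 18 + 6 − 1 = 11.

11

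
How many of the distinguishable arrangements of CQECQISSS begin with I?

1680

With the first slot taken by I, it remains to arrange the other 8 letters (CQECQSSS).
Those 8 letters have C appearing twice, Q appearing twice, and S appearing 3 times, giving (8)!/(3!·2!·2!) = 1680.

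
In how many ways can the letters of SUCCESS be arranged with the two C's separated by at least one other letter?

There are 7!/(3!·2!) = 420 arrangements of SUCCESS in total.
If the two C's are adjacent, glue them into one block, leaving 6 items to arrange: (6)!/(3!) = 120 ways.
Subtracting, 420 − 120 = 300 arrangements keep the C's apart.

300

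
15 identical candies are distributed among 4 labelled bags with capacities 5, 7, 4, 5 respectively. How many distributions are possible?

Without the upper bounds there are C(18,3) = 816 ways to split 15 among 4 bags.
Subtract solutions that violate a single cap (substitute x_i' = x_i − (cap_i+1)): x_1 ≥ 6 gives C(12,3) = 220; x_2 ≥ 8 gives C(10,3) = 120; x_3 ≥ 5 gives C(13,3) = 286; x_4 ≥ 6 gives C(12,3) = 220. Together 846.
Add back pairs where two caps are both exceeded: 4 + 35 + 20 + 10 + 4 + 35 = 108.
By inclusion–exclusion the count is 816 − 846 + 108 = 78.

78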